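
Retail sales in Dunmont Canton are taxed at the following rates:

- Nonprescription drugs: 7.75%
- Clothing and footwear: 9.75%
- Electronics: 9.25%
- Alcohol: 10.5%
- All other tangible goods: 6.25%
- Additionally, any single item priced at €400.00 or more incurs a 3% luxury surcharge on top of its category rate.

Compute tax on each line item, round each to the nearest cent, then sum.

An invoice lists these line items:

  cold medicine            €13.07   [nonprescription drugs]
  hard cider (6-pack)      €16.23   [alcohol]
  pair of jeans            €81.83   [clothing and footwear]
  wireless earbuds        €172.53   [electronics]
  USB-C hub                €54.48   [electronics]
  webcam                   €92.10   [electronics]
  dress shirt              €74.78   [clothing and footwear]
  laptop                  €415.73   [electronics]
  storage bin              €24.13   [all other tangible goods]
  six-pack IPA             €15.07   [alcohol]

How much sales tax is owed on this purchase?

€101.52

Cold medicine €13.07: nonprescription drugs → 7.75% → €1.01
Hard cider (6-pack) €16.23: alcohol → 10.5% → €1.70
Pair of jeans €81.83: clothing and footwear → 9.75% → €7.98
Wireless earbuds €172.53: electronics → 9.25% → €15.96
USB-C hub €54.48: electronics → 9.25% → €5.04
Webcam €92.10: electronics → 9.25% → €8.52
Dress shirt €74.78: clothing and footwear → 9.75% → €7.29
Laptop €415.73: electronics → 9.25% + 3% surcharge = 12.25% → €50.93
Storage bin €24.13: all other tangible goods → 6.25% → €1.51
Six-pack IPA €15.07: alcohol → 10.5% → €1.58
Total tax = €1.01 + €1.70 + €7.98 + €15.96 + €5.04 + €8.52 + €7.29 + €50.93 + €1.51 + €1.58 = €101.52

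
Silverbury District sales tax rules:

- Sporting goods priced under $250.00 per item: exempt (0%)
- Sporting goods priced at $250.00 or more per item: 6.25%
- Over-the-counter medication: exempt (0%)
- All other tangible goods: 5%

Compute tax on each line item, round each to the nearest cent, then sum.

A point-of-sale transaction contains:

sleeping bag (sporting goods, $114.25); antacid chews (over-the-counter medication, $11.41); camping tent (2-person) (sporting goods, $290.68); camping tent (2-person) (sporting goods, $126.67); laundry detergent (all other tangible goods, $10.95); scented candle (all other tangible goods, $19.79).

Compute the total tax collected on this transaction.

Sleeping bag $114.25: sporting goods, under $250.00 → 0% → $0.00
Antacid chews $11.41: over-the-counter medication → 0% → $0.00
Camping tent (2-person) $290.68: sporting goods, $250.00 or more → 6.25% → $18.17
Camping tent (2-person) $126.67: sporting goods, under $250.00 → 0% → $0.00
Laundry detergent $10.95: all other tangible goods → 5% → $0.55
Scented candle $19.79: all other tangible goods → 5% → $0.99
Total tax = $18.17 + $0.55 + $0.99 = $19.71

$19.71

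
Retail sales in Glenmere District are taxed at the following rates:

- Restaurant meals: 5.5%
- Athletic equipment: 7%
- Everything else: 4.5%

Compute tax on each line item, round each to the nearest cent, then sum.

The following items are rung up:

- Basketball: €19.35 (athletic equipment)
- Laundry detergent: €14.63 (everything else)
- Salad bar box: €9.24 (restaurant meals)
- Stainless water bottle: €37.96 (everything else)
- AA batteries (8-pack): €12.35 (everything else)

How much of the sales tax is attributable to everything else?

Laundry detergent €14.63: everything else → 4.5% → €0.66
Stainless water bottle €37.96: everything else → 4.5% → €1.71
AA batteries (8-pack) €12.35: everything else → 4.5% → €0.56
Tax on everything else = €0.66 + €1.71 + €0.56 = €2.93

€2.93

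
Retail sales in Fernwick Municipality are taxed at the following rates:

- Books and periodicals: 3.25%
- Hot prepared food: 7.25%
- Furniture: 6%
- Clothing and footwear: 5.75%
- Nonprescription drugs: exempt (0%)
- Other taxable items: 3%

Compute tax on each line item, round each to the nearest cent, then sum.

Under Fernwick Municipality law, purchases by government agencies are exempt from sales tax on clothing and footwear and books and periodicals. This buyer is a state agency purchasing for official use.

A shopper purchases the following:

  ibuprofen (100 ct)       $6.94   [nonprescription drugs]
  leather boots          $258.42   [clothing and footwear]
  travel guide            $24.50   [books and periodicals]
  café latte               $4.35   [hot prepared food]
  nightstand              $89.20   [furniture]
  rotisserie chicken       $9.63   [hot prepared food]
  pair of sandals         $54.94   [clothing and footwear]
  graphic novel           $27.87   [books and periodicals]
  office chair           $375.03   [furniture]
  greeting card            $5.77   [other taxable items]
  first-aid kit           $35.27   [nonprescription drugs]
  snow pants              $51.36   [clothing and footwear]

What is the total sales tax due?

$29.04

Ibuprofen (100 ct) $6.94: nonprescription drugs → 0% → $0.00
Leather boots $258.42: clothing and footwear, buyer-exempt → 0% → $0.00
Travel guide $24.50: books and periodicals, buyer-exempt → 0% → $0.00
Café latte $4.35: hot prepared food → 7.25% → $0.32
Nightstand $89.20: furniture → 6% → $5.35
Rotisserie chicken $9.63: hot prepared food → 7.25% → $0.70
Pair of sandals $54.94: clothing and footwear, buyer-exempt → 0% → $0.00
Graphic novel $27.87: books and periodicals, buyer-exempt → 0% → $0.00
Office chair $375.03: furniture → 6% → $22.50
Greeting card $5.77: other taxable items → 3% → $0.17
First-aid kit $35.27: nonprescription drugs → 0% → $0.00
Snow pants $51.36: clothing and footwear, buyer-exempt → 0% → $0.00
Total tax = $0.32 + $5.35 + $0.70 + $22.50 + $0.17 = $29.04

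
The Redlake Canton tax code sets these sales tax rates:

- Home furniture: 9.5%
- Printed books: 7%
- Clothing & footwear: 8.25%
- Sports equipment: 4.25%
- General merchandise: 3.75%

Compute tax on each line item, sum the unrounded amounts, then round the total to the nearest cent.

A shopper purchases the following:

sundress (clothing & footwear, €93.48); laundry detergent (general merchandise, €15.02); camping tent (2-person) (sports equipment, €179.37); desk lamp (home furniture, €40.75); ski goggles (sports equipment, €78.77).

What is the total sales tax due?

€23.12

Sundress €93.48: clothing & footwear → 8.25% → €7.7121
Laundry detergent €15.02: general merchandise → 3.75% → €0.56325
Camping tent (2-person) €179.37: sports equipment → 4.25% → €7.623225
Desk lamp €40.75: home furniture → 9.5% → €3.87125
Ski goggles €78.77: sports equipment → 4.25% → €3.347725
Unrounded tax sum = €23.11755 → €23.12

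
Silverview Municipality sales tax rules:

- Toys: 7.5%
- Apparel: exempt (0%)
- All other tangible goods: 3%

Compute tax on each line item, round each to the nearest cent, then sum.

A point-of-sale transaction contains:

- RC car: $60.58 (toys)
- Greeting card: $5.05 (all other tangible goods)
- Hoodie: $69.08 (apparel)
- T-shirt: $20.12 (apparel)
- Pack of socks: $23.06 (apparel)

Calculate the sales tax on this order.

RC car $60.58: toys → 7.5% → $4.54
Greeting card $5.05: all other tangible goods → 3% → $0.15
Hoodie $69.08: apparel → 0% → $0.00
T-shirt $20.12: apparel → 0% → $0.00
Pack of socks $23.06: apparel → 0% → $0.00
Total tax = $4.54 + $0.15 = $4.69

$4.69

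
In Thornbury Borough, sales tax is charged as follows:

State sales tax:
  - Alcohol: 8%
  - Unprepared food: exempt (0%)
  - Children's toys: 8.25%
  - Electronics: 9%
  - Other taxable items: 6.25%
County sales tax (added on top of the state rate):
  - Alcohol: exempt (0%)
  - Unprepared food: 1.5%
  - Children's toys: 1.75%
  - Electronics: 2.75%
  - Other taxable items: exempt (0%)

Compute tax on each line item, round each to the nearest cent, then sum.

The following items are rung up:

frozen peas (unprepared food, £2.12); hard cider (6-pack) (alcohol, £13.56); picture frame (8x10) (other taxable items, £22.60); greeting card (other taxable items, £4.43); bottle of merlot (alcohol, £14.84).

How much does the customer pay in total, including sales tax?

Frozen peas £2.12: unprepared food → 0% + 1.5% county = 1.5% → £0.03
Hard cider (6-pack) £13.56: alcohol → 8% + 0% county = 8% → £1.08
Picture frame (8x10) £22.60: other taxable items → 6.25% + 0% county = 6.25% → £1.41
Greeting card £4.43: other taxable items → 6.25% + 0% county = 6.25% → £0.28
Bottle of merlot £14.84: alcohol → 8% + 0% county = 8% → £1.19
Subtotal = £57.55; tax = £3.99; total due = £61.54

£61.54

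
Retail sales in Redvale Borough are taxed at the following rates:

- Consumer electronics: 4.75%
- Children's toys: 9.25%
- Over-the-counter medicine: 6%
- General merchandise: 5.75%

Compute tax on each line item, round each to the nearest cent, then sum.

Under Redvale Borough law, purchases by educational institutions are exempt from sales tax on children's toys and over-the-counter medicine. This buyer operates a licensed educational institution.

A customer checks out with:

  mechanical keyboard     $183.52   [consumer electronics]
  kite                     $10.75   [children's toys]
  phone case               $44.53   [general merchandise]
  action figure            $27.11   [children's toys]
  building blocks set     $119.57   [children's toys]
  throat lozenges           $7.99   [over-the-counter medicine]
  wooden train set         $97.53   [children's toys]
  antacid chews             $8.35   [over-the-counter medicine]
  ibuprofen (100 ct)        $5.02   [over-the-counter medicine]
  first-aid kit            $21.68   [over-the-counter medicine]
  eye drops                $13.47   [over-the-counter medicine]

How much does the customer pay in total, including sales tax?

Mechanical keyboard $183.52: consumer electronics → 4.75% → $8.72
Kite $10.75: children's toys, buyer-exempt → 0% → $0.00
Phone case $44.53: general merchandise → 5.75% → $2.56
Action figure $27.11: children's toys, buyer-exempt → 0% → $0.00
Building blocks set $119.57: children's toys, buyer-exempt → 0% → $0.00
Throat lozenges $7.99: over-the-counter medicine, buyer-exempt → 0% → $0.00
Wooden train set $97.53: children's toys, buyer-exempt → 0% → $0.00
Antacid chews $8.35: over-the-counter medicine, buyer-exempt → 0% → $0.00
Ibuprofen (100 ct) $5.02: over-the-counter medicine, buyer-exempt → 0% → $0.00
First-aid kit $21.68: over-the-counter medicine, buyer-exempt → 0% → $0.00
Eye drops $13.47: over-the-counter medicine, buyer-exempt → 0% → $0.00
Subtotal = $539.52; tax = $11.28; total due = $550.80

$550.80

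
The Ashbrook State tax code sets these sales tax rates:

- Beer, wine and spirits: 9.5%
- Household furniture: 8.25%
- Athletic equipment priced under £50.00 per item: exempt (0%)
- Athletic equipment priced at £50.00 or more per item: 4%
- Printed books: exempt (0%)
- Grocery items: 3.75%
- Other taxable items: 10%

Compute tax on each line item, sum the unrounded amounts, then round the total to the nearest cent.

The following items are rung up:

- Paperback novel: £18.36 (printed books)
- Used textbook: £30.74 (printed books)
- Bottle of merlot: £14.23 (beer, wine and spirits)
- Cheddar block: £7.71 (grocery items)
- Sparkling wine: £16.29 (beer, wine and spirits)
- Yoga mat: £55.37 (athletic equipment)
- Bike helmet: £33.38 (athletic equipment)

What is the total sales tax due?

£5.40

Paperback novel £18.36: printed books → 0% → £0.00
Used textbook £30.74: printed books → 0% → £0.00
Bottle of merlot £14.23: beer, wine and spirits → 9.5% → £1.35185
Cheddar block £7.71: grocery items → 3.75% → £0.289125
Sparkling wine £16.29: beer, wine and spirits → 9.5% → £1.54755
Yoga mat £55.37: athletic equipment, £50.00 or more → 4% → £2.2148
Bike helmet £33.38: athletic equipment, under £50.00 → 0% → £0.00
Unrounded tax sum = £5.403325 → £5.40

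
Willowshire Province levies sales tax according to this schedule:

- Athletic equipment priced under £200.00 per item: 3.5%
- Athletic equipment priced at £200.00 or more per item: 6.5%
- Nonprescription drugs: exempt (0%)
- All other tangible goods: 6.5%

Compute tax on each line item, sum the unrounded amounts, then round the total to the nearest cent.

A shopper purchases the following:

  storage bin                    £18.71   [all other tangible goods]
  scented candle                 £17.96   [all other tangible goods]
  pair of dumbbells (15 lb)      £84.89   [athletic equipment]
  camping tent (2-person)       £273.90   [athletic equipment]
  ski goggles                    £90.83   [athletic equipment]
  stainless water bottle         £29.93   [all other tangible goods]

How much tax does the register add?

£28.28

Storage bin £18.71: all other tangible goods → 6.5% → £1.21615
Scented candle £17.96: all other tangible goods → 6.5% → £1.1674
Pair of dumbbells (15 lb) £84.89: athletic equipment, under £200.00 → 3.5% → £2.97115
Camping tent (2-person) £273.90: athletic equipment, £200.00 or more → 6.5% → £17.8035
Ski goggles £90.83: athletic equipment, under £200.00 → 3.5% → £3.17905
Stainless water bottle £29.93: all other tangible goods → 6.5% → £1.94545
Unrounded tax sum = £28.2827 → £28.28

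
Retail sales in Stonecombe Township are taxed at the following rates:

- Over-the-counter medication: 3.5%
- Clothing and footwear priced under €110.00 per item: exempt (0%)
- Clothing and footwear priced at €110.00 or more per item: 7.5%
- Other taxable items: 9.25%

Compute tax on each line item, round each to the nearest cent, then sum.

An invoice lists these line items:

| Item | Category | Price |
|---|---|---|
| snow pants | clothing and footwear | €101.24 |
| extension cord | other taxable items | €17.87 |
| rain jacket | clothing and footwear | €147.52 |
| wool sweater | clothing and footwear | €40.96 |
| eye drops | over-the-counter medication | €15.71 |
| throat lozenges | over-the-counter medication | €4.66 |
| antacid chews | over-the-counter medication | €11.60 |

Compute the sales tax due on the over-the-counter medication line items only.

€1.12

Eye drops €15.71: over-the-counter medication → 3.5% → €0.55
Throat lozenges €4.66: over-the-counter medication → 3.5% → €0.16
Antacid chews €11.60: over-the-counter medication → 3.5% → €0.41
Tax on over-the-counter medication = €0.55 + €0.16 + €0.41 = €1.12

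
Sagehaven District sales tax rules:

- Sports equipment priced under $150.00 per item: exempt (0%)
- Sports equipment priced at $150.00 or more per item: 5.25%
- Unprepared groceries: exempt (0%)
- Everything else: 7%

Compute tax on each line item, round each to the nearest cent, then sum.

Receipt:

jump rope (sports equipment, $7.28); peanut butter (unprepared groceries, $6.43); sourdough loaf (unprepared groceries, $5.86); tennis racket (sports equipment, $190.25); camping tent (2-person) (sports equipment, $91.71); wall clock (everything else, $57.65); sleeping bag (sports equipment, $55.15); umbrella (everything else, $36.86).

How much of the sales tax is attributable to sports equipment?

$9.99

Jump rope $7.28: sports equipment, under $150.00 → 0% → $0.00
Tennis racket $190.25: sports equipment, $150.00 or more → 5.25% → $9.99
Camping tent (2-person) $91.71: sports equipment, under $150.00 → 0% → $0.00
Sleeping bag $55.15: sports equipment, under $150.00 → 0% → $0.00
Tax on sports equipment = $0.00 + $9.99 + $0.00 + $0.00 = $9.99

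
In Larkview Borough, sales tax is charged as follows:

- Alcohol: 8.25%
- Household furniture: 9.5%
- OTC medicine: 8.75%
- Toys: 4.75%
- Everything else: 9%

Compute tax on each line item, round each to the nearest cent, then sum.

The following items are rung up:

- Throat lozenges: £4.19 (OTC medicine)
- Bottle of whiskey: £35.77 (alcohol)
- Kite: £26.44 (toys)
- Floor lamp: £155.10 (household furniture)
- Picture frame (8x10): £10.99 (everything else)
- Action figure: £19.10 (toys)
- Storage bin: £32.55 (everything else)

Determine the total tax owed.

£24.14

Throat lozenges £4.19: OTC medicine → 8.75% → £0.37
Bottle of whiskey £35.77: alcohol → 8.25% → £2.95
Kite £26.44: toys → 4.75% → £1.26
Floor lamp £155.10: household furniture → 9.5% → £14.73
Picture frame (8x10) £10.99: everything else → 9% → £0.99
Action figure £19.10: toys → 4.75% → £0.91
Storage bin £32.55: everything else → 9% → £2.93
Total tax = £0.37 + £2.95 + £1.26 + £14.73 + £0.99 + £0.91 + £2.93 = £24.14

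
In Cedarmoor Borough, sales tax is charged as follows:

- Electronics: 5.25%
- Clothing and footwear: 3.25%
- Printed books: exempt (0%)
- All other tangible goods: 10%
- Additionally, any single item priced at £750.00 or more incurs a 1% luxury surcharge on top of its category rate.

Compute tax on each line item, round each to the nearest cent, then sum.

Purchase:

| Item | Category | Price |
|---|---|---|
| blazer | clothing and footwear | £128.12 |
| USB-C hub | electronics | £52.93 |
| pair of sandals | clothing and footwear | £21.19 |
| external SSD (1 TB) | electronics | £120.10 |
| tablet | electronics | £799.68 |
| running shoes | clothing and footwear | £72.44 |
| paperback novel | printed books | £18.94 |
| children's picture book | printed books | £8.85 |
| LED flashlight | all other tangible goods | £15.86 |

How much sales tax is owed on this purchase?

Blazer £128.12: clothing and footwear → 3.25% → £4.16
USB-C hub £52.93: electronics → 5.25% → £2.78
Pair of sandals £21.19: clothing and footwear → 3.25% → £0.69
External SSD (1 TB) £120.10: electronics → 5.25% → £6.31
Tablet £799.68: electronics → 5.25% + 1% surcharge = 6.25% → £49.98
Running shoes £72.44: clothing and footwear → 3.25% → £2.35
Paperback novel £18.94: printed books → 0% → £0.00
Children's picture book £8.85: printed books → 0% → £0.00
LED flashlight £15.86: all other tangible goods → 10% → £1.59
Total tax = £4.16 + £2.78 + £0.69 + £6.31 + £49.98 + £2.35 + £1.59 = £67.86

£67.86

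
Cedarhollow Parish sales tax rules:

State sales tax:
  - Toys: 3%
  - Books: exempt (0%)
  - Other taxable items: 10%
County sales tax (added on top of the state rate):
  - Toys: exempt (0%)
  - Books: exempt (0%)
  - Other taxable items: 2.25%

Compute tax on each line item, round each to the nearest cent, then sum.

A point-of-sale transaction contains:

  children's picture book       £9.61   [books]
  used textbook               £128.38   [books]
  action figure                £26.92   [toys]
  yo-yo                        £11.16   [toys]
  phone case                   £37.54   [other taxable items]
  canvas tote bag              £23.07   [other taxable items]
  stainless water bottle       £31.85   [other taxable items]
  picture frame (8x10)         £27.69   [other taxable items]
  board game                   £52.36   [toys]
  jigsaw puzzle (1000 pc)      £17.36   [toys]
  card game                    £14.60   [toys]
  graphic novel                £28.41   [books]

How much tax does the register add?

Children's picture book £9.61: books → 0% + 0% county = 0% → £0.00
Used textbook £128.38: books → 0% + 0% county = 0% → £0.00
Action figure £26.92: toys → 3% + 0% county = 3% → £0.81
Yo-yo £11.16: toys → 3% + 0% county = 3% → £0.33
Phone case £37.54: other taxable items → 10% + 2.25% county = 12.25% → £4.60
Canvas tote bag £23.07: other taxable items → 10% + 2.25% county = 12.25% → £2.83
Stainless water bottle £31.85: other taxable items → 10% + 2.25% county = 12.25% → £3.90
Picture frame (8x10) £27.69: other taxable items → 10% + 2.25% county = 12.25% → £3.39
Board game £52.36: toys → 3% + 0% county = 3% → £1.57
Jigsaw puzzle (1000 pc) £17.36: toys → 3% + 0% county = 3% → £0.52
Card game £14.60: toys → 3% + 0% county = 3% → £0.44
Graphic novel £28.41: books → 0% + 0% county = 0% → £0.00
Total tax = £0.81 + £0.33 + £4.60 + £2.83 + £3.90 + £3.39 + £1.57 + £0.52 + £0.44 = £18.39

£18.39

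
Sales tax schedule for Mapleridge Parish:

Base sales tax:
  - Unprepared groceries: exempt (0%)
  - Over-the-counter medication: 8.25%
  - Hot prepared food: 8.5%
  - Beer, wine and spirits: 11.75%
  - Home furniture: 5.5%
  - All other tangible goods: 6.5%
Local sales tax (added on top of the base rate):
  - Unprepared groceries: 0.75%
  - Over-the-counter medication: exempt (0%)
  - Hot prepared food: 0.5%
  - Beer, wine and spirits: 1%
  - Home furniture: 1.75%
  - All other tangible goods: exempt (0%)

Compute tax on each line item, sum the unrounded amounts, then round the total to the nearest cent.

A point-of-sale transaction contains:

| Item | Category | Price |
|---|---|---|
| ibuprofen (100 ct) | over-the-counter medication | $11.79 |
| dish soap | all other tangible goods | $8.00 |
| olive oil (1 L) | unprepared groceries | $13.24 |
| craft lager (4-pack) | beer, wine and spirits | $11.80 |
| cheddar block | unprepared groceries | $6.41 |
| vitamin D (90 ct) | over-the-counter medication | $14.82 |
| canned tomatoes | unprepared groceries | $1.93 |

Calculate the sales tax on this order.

$4.38

Ibuprofen (100 ct) $11.79: over-the-counter medication → 8.25% + 0% local = 8.25% → $0.972675
Dish soap $8.00: all other tangible goods → 6.5% + 0% local = 6.5% → $0.52
Olive oil (1 L) $13.24: unprepared groceries → 0% + 0.75% local = 0.75% → $0.0993
Craft lager (4-pack) $11.80: beer, wine and spirits → 11.75% + 1% local = 12.75% → $1.5045
Cheddar block $6.41: unprepared groceries → 0% + 0.75% local = 0.75% → $0.048075
Vitamin D (90 ct) $14.82: over-the-counter medication → 8.25% + 0% local = 8.25% → $1.22265
Canned tomatoes $1.93: unprepared groceries → 0% + 0.75% local = 0.75% → $0.014475
Unrounded tax sum = $4.381675 → $4.38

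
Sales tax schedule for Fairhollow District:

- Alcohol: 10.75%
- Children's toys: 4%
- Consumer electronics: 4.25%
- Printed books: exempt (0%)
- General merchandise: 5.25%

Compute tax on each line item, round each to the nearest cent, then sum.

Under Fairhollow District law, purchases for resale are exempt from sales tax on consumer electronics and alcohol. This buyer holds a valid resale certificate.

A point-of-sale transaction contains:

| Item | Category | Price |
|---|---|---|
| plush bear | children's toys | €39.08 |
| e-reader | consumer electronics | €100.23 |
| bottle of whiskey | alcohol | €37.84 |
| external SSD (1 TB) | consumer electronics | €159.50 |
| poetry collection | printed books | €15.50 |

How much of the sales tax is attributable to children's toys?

Plush bear €39.08: children's toys → 4% → €1.56
Tax on children's toys = €1.56

€1.56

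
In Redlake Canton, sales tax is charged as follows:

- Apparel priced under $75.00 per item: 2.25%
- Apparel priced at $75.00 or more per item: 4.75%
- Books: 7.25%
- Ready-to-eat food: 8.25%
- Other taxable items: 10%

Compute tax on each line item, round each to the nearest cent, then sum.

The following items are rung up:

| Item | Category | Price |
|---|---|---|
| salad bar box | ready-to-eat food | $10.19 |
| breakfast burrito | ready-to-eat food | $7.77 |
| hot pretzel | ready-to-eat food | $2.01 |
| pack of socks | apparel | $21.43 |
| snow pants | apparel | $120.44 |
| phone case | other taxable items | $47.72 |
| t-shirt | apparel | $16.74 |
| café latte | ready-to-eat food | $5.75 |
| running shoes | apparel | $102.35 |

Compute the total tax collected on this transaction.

Salad bar box $10.19: ready-to-eat food → 8.25% → $0.84
Breakfast burrito $7.77: ready-to-eat food → 8.25% → $0.64
Hot pretzel $2.01: ready-to-eat food → 8.25% → $0.17
Pack of socks $21.43: apparel, under $75.00 → 2.25% → $0.48
Snow pants $120.44: apparel, $75.00 or more → 4.75% → $5.72
Phone case $47.72: other taxable items → 10% → $4.77
T-shirt $16.74: apparel, under $75.00 → 2.25% → $0.38
Café latte $5.75: ready-to-eat food → 8.25% → $0.47
Running shoes $102.35: apparel, $75.00 or more → 4.75% → $4.86
Total tax = $0.84 + $0.64 + $0.17 + $0.48 + $5.72 + $4.77 + $0.38 + $0.47 + $4.86 = $18.33

$18.33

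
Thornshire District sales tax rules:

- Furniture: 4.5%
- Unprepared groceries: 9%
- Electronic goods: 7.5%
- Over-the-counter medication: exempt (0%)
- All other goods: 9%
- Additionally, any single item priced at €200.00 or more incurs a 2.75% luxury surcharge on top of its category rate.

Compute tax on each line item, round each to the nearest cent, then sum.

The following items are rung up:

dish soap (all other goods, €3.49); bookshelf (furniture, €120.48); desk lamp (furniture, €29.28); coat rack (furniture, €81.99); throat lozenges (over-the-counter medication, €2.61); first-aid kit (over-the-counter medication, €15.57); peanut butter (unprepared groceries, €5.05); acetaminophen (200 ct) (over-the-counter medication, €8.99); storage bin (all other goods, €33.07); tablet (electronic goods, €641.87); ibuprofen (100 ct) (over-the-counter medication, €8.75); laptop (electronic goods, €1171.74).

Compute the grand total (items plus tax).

€2322.95

Dish soap €3.49: all other goods → 9% → €0.31
Bookshelf €120.48: furniture → 4.5% → €5.42
Desk lamp €29.28: furniture → 4.5% → €1.32
Coat rack €81.99: furniture → 4.5% → €3.69
Throat lozenges €2.61: over-the-counter medication → 0% → €0.00
First-aid kit €15.57: over-the-counter medication → 0% → €0.00
Peanut butter €5.05: unprepared groceries → 9% → €0.45
Acetaminophen (200 ct) €8.99: over-the-counter medication → 0% → €0.00
Storage bin €33.07: all other goods → 9% → €2.98
Tablet €641.87: electronic goods → 7.5% + 2.75% surcharge = 10.25% → €65.79
Ibuprofen (100 ct) €8.75: over-the-counter medication → 0% → €0.00
Laptop €1171.74: electronic goods → 7.5% + 2.75% surcharge = 10.25% → €120.10
Subtotal = €2122.89; tax = €200.06; total due = €2322.95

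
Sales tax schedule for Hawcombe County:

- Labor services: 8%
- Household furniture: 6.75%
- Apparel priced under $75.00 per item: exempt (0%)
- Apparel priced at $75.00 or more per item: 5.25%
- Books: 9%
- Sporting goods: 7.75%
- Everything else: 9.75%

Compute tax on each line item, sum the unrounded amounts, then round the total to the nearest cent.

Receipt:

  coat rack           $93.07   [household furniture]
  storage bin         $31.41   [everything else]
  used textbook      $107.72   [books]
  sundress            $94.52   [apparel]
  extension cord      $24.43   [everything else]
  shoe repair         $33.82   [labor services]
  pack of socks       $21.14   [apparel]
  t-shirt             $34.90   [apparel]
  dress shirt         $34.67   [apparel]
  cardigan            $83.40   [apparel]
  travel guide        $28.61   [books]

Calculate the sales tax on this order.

Coat rack $93.07: household furniture → 6.75% → $6.282225
Storage bin $31.41: everything else → 9.75% → $3.062475
Used textbook $107.72: books → 9% → $9.6948
Sundress $94.52: apparel, $75.00 or more → 5.25% → $4.9623
Extension cord $24.43: everything else → 9.75% → $2.381925
Shoe repair $33.82: labor services → 8% → $2.7056
Pack of socks $21.14: apparel, under $75.00 → 0% → $0.00
T-shirt $34.90: apparel, under $75.00 → 0% → $0.00
Dress shirt $34.67: apparel, under $75.00 → 0% → $0.00
Cardigan $83.40: apparel, $75.00 or more → 5.25% → $4.3785
Travel guide $28.61: books → 9% → $2.5749
Unrounded tax sum = $36.042725 → $36.04

$36.04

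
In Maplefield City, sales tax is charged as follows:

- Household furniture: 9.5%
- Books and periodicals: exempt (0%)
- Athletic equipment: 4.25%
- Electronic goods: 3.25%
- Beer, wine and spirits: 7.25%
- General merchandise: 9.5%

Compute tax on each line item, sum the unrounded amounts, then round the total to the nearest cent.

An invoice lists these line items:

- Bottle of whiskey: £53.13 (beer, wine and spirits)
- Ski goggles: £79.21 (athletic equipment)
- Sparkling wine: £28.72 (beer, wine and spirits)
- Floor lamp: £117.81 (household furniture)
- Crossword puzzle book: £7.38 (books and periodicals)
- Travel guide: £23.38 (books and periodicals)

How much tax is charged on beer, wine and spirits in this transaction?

£5.93

Bottle of whiskey £53.13: beer, wine and spirits → 7.25% → £3.851925
Sparkling wine £28.72: beer, wine and spirits → 7.25% → £2.0822
Tax on beer, wine and spirits: unrounded sum = £5.934125 → £5.93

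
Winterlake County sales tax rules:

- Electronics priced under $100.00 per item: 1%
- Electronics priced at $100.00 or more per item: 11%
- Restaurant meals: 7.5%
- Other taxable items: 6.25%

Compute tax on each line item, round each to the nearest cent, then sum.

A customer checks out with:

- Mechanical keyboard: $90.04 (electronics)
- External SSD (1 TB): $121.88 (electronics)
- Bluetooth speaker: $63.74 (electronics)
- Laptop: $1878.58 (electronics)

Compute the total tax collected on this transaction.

$221.59

Mechanical keyboard $90.04: electronics, under $100.00 → 1% → $0.90
External SSD (1 TB) $121.88: electronics, $100.00 or more → 11% → $13.41
Bluetooth speaker $63.74: electronics, under $100.00 → 1% → $0.64
Laptop $1878.58: electronics, $100.00 or more → 11% → $206.64
Total tax = $0.90 + $13.41 + $0.64 + $206.64 = $221.59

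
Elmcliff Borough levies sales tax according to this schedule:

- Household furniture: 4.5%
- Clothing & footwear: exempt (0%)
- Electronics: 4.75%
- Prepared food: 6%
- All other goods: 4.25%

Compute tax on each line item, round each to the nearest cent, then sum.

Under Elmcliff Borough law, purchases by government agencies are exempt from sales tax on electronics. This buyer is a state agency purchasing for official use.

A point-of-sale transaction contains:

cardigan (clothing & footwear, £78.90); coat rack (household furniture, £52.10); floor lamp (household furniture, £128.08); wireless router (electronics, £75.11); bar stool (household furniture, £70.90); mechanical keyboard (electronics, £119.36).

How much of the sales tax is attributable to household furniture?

Coat rack £52.10: household furniture → 4.5% → £2.34
Floor lamp £128.08: household furniture → 4.5% → £5.76
Bar stool £70.90: household furniture → 4.5% → £3.19
Tax on household furniture = £2.34 + £5.76 + £3.19 = £11.29

£11.29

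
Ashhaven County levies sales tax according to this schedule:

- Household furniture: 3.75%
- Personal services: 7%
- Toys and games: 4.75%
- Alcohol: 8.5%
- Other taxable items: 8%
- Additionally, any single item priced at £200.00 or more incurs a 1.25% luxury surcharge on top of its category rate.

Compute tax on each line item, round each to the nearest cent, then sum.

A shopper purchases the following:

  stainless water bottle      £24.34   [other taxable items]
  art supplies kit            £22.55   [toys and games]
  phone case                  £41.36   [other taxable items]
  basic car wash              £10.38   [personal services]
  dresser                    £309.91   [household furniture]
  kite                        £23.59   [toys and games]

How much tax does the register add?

£23.68

Stainless water bottle £24.34: other taxable items → 8% → £1.95
Art supplies kit £22.55: toys and games → 4.75% → £1.07
Phone case £41.36: other taxable items → 8% → £3.31
Basic car wash £10.38: personal services → 7% → £0.73
Dresser £309.91: household furniture → 3.75% + 1.25% surcharge = 5% → £15.50
Kite £23.59: toys and games → 4.75% → £1.12
Total tax = £1.95 + £1.07 + £3.31 + £0.73 + £15.50 + £1.12 = £23.68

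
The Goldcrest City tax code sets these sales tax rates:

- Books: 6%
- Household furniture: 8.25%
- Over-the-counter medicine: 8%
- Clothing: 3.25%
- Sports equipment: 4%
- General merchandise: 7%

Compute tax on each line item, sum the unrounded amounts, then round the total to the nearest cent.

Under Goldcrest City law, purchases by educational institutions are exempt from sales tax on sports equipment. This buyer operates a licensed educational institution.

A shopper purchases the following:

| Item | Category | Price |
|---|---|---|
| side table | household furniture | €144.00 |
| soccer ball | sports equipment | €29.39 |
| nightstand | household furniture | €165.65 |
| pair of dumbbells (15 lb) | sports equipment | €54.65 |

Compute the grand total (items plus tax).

Side table €144.00: household furniture → 8.25% → €11.88
Soccer ball €29.39: sports equipment, buyer-exempt → 0% → €0.00
Nightstand €165.65: household furniture → 8.25% → €13.666125
Pair of dumbbells (15 lb) €54.65: sports equipment, buyer-exempt → 0% → €0.00
Subtotal = €393.69; unrounded tax = €25.546125 → €25.55; total due = €419.24

€419.24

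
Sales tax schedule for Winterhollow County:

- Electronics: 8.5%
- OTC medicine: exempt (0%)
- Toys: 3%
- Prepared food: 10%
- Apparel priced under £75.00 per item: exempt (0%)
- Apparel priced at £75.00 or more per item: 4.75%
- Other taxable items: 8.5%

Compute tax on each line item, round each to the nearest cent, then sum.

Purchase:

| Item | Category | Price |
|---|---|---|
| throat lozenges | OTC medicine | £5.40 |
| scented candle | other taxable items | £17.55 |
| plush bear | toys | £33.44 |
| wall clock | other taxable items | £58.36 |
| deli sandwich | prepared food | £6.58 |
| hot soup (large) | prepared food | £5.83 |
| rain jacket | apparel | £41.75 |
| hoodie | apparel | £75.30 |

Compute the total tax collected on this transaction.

£12.27

Throat lozenges £5.40: OTC medicine → 0% → £0.00
Scented candle £17.55: other taxable items → 8.5% → £1.49
Plush bear £33.44: toys → 3% → £1.00
Wall clock £58.36: other taxable items → 8.5% → £4.96
Deli sandwich £6.58: prepared food → 10% → £0.66
Hot soup (large) £5.83: prepared food → 10% → £0.58
Rain jacket £41.75: apparel, under £75.00 → 0% → £0.00
Hoodie £75.30: apparel, £75.00 or more → 4.75% → £3.58
Total tax = £1.49 + £1.00 + £4.96 + £0.66 + £0.58 + £3.58 = £12.27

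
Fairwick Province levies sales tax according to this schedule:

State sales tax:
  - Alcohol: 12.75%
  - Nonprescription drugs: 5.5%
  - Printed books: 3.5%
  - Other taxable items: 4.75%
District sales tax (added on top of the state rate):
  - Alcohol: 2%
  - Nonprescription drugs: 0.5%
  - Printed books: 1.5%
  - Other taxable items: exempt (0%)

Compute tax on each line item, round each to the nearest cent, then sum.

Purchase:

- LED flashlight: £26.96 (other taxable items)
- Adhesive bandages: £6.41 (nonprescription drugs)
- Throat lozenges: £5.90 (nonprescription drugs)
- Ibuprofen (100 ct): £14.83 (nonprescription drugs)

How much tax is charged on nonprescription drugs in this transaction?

Adhesive bandages £6.41: nonprescription drugs → 5.5% + 0.5% district = 6% → £0.38
Throat lozenges £5.90: nonprescription drugs → 5.5% + 0.5% district = 6% → £0.35
Ibuprofen (100 ct) £14.83: nonprescription drugs → 5.5% + 0.5% district = 6% → £0.89
Tax on nonprescription drugs = £0.38 + £0.35 + £0.89 = £1.62

£1.62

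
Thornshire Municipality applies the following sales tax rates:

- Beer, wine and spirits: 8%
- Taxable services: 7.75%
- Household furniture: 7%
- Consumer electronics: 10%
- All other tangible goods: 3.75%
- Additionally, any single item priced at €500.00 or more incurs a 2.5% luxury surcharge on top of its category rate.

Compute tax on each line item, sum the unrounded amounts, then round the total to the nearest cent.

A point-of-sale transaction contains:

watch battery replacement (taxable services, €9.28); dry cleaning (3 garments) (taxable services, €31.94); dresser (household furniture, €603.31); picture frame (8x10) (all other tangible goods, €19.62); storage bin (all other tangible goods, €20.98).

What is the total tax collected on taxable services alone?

Watch battery replacement €9.28: taxable services → 7.75% → €0.7192
Dry cleaning (3 garments) €31.94: taxable services → 7.75% → €2.47535
Tax on taxable services: unrounded sum = €3.19455 → €3.19

€3.19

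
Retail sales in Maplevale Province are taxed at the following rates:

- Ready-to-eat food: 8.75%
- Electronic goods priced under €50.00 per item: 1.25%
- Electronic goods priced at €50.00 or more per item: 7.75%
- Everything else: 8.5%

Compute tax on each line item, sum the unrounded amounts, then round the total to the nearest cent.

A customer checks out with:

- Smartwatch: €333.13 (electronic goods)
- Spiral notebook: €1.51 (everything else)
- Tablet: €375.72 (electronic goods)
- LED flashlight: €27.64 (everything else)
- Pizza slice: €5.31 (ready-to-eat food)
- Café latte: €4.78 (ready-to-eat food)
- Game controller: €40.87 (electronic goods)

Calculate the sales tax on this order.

Smartwatch €333.13: electronic goods, €50.00 or more → 7.75% → €25.817575
Spiral notebook €1.51: everything else → 8.5% → €0.12835
Tablet €375.72: electronic goods, €50.00 or more → 7.75% → €29.1183
LED flashlight €27.64: everything else → 8.5% → €2.3494
Pizza slice €5.31: ready-to-eat food → 8.75% → €0.464625
Café latte €4.78: ready-to-eat food → 8.75% → €0.41825
Game controller €40.87: electronic goods, under €50.00 → 1.25% → €0.510875
Unrounded tax sum = €58.807375 → €58.81

€58.81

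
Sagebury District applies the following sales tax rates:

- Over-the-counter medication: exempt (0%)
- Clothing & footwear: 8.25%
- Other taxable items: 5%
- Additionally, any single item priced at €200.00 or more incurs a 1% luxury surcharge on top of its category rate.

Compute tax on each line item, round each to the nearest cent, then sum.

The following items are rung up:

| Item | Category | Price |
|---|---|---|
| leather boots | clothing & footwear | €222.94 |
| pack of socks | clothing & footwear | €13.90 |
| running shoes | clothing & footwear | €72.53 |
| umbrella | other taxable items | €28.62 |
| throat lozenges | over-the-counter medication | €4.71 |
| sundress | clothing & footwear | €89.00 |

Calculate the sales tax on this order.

€36.52

Leather boots €222.94: clothing & footwear → 8.25% + 1% surcharge = 9.25% → €20.62
Pack of socks €13.90: clothing & footwear → 8.25% → €1.15
Running shoes €72.53: clothing & footwear → 8.25% → €5.98
Umbrella €28.62: other taxable items → 5% → €1.43
Throat lozenges €4.71: over-the-counter medication → 0% → €0.00
Sundress €89.00: clothing & footwear → 8.25% → €7.34
Total tax = €20.62 + €1.15 + €5.98 + €1.43 + €7.34 = €36.52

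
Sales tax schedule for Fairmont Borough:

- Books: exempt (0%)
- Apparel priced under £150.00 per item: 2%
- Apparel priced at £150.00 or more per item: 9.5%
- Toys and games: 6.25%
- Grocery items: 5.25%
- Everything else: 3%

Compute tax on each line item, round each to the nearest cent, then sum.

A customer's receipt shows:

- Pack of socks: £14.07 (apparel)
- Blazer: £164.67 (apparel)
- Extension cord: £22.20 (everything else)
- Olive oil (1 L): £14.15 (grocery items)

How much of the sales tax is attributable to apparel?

Pack of socks £14.07: apparel, under £150.00 → 2% → £0.28
Blazer £164.67: apparel, £150.00 or more → 9.5% → £15.64
Tax on apparel = £0.28 + £15.64 = £15.92

£15.92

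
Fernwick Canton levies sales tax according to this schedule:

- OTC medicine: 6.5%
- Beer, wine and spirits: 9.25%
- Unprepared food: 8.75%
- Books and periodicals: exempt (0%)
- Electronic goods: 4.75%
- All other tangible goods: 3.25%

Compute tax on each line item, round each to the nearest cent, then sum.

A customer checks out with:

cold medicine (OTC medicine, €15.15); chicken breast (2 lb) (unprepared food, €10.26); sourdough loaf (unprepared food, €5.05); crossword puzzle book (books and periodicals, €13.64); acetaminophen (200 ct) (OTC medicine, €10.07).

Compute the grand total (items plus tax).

Cold medicine €15.15: OTC medicine → 6.5% → €0.98
Chicken breast (2 lb) €10.26: unprepared food → 8.75% → €0.90
Sourdough loaf €5.05: unprepared food → 8.75% → €0.44
Crossword puzzle book €13.64: books and periodicals → 0% → €0.00
Acetaminophen (200 ct) €10.07: OTC medicine → 6.5% → €0.65
Subtotal = €54.17; tax = €2.97; total due = €57.14

€57.14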